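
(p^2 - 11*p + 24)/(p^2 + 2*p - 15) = (p - 8)/(p + 5)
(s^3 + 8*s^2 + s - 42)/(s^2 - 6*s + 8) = (s^2 + 10*s + 21)/(s - 4)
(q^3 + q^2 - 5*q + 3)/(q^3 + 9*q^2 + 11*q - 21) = (q - 1)/(q + 7)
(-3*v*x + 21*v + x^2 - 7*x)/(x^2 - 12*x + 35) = (-3*v + x)/(x - 5)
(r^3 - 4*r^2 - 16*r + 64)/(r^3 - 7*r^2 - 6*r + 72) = (r^2 - 16)/(r^2 - 3*r - 18)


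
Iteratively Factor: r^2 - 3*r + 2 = (r - 2)*(r - 1)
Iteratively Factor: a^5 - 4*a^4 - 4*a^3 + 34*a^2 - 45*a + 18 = (a - 1)*(a^4 - 3*a^3 - 7*a^2 + 27*a - 18) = (a - 1)^2*(a^3 - 2*a^2 - 9*a + 18) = (a - 3)*(a - 1)^2*(a^2 + a - 6) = (a - 3)*(a - 2)*(a - 1)^2*(a + 3)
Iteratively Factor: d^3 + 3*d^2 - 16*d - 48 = (d - 4)*(d^2 + 7*d + 12) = (d - 4)*(d + 3)*(d + 4)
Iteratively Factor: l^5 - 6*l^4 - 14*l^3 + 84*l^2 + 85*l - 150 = (l - 5)*(l^4 - l^3 - 19*l^2 - 11*l + 30) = (l - 5)^2*(l^3 + 4*l^2 + l - 6) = (l - 5)^2*(l - 1)*(l^2 + 5*l + 6) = (l - 5)^2*(l - 1)*(l + 2)*(l + 3)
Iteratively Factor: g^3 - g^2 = (g - 1)*(g^2) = g*(g - 1)*(g)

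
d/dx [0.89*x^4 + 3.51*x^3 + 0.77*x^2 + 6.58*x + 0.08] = 3.56*x^3 + 10.53*x^2 + 1.54*x + 6.58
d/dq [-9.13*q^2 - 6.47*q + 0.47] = -18.26*q - 6.47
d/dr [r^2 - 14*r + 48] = 2*r - 14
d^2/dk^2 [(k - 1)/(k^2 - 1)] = 2/(k^3 + 3*k^2 + 3*k + 1)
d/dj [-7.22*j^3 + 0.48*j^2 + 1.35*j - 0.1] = -21.66*j^2 + 0.96*j + 1.35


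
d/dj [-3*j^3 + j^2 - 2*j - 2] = -9*j^2 + 2*j - 2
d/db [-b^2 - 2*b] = -2*b - 2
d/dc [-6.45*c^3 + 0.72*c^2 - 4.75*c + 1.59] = -19.35*c^2 + 1.44*c - 4.75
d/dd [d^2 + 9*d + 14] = 2*d + 9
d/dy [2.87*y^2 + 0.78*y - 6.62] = 5.74*y + 0.78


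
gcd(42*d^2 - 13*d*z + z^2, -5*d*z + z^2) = 1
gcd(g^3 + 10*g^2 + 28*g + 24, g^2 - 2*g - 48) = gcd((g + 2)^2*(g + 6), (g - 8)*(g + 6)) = g + 6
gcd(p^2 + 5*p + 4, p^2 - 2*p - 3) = p + 1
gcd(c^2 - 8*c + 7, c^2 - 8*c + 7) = c^2 - 8*c + 7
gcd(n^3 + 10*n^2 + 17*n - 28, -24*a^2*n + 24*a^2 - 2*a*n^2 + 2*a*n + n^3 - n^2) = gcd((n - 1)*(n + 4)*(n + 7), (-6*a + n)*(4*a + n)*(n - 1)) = n - 1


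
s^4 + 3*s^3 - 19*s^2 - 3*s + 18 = (s - 3)*(s - 1)*(s + 1)*(s + 6)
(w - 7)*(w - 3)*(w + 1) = w^3 - 9*w^2 + 11*w + 21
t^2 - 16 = (t - 4)*(t + 4)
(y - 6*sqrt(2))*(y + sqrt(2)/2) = y^2 - 11*sqrt(2)*y/2 - 6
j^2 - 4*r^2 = (j - 2*r)*(j + 2*r)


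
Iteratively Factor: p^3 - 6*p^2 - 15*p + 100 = (p - 5)*(p^2 - p - 20) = (p - 5)^2*(p + 4)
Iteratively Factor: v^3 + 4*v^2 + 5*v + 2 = (v + 2)*(v^2 + 2*v + 1) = (v + 1)*(v + 2)*(v + 1)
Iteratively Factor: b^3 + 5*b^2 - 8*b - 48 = (b + 4)*(b^2 + b - 12) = (b - 3)*(b + 4)*(b + 4)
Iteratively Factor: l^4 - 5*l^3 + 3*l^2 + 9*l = (l)*(l^3 - 5*l^2 + 3*l + 9) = l*(l + 1)*(l^2 - 6*l + 9) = l*(l - 3)*(l + 1)*(l - 3)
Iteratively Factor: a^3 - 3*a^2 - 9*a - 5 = (a - 5)*(a^2 + 2*a + 1) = (a - 5)*(a + 1)*(a + 1)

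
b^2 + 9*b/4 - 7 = (b - 7/4)*(b + 4)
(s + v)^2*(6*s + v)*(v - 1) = 6*s^3*v - 6*s^3 + 13*s^2*v^2 - 13*s^2*v + 8*s*v^3 - 8*s*v^2 + v^4 - v^3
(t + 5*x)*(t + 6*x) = t^2 + 11*t*x + 30*x^2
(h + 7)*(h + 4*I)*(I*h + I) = I*h^3 - 4*h^2 + 8*I*h^2 - 32*h + 7*I*h - 28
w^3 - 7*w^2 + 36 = (w - 6)*(w - 3)*(w + 2)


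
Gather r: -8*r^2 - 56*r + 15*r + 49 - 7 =-8*r^2 - 41*r + 42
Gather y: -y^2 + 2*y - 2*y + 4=4 - y^2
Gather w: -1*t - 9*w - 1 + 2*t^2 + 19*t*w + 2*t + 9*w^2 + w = 2*t^2 + t + 9*w^2 + w*(19*t - 8) - 1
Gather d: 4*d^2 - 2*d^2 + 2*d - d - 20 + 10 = 2*d^2 + d - 10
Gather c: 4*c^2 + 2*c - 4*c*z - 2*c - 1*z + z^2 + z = 4*c^2 - 4*c*z + z^2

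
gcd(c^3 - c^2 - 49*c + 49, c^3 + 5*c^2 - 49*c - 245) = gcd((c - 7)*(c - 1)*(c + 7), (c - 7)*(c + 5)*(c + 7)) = c^2 - 49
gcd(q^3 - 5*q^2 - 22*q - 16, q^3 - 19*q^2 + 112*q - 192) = q - 8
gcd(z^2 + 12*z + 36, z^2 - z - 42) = z + 6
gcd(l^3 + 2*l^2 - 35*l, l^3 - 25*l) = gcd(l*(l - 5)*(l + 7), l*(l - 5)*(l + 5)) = l^2 - 5*l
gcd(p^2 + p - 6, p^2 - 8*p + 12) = p - 2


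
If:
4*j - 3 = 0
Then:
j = 3/4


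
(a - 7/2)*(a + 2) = a^2 - 3*a/2 - 7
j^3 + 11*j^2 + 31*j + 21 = (j + 1)*(j + 3)*(j + 7)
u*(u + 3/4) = u^2 + 3*u/4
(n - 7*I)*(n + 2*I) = n^2 - 5*I*n + 14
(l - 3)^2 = l^2 - 6*l + 9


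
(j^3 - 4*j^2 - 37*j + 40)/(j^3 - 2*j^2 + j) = (j^2 - 3*j - 40)/(j*(j - 1))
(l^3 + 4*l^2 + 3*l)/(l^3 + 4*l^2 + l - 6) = l*(l + 1)/(l^2 + l - 2)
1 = 1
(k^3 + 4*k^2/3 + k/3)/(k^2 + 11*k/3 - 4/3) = k*(3*k^2 + 4*k + 1)/(3*k^2 + 11*k - 4)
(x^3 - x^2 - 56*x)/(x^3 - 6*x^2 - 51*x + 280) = x/(x - 5)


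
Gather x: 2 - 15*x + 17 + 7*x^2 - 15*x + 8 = 7*x^2 - 30*x + 27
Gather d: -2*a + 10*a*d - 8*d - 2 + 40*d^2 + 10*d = -2*a + 40*d^2 + d*(10*a + 2) - 2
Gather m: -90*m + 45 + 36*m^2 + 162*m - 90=36*m^2 + 72*m - 45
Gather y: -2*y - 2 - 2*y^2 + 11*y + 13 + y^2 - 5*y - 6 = -y^2 + 4*y + 5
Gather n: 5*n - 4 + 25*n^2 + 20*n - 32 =25*n^2 + 25*n - 36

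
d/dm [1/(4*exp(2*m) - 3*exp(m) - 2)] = (3 - 8*exp(m))*exp(m)/(-4*exp(2*m) + 3*exp(m) + 2)^2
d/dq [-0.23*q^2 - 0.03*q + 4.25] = -0.46*q - 0.03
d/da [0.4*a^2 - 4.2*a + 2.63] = 0.8*a - 4.2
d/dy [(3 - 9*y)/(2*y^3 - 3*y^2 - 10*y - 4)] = 3*(12*y^3 - 15*y^2 + 6*y + 22)/(4*y^6 - 12*y^5 - 31*y^4 + 44*y^3 + 124*y^2 + 80*y + 16)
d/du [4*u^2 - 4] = 8*u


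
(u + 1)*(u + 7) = u^2 + 8*u + 7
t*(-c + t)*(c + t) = -c^2*t + t^3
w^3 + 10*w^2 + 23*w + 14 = (w + 1)*(w + 2)*(w + 7)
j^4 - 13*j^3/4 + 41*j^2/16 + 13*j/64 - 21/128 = (j - 7/4)*(j - 3/2)*(j - 1/4)*(j + 1/4)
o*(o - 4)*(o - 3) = o^3 - 7*o^2 + 12*o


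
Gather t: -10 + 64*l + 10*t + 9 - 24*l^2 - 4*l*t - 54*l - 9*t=-24*l^2 + 10*l + t*(1 - 4*l) - 1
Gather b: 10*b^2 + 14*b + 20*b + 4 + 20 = 10*b^2 + 34*b + 24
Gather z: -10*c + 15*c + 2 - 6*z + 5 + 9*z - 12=5*c + 3*z - 5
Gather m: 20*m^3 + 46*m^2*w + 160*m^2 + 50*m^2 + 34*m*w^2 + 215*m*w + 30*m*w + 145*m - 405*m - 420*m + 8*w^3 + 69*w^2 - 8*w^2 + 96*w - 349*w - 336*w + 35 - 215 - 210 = 20*m^3 + m^2*(46*w + 210) + m*(34*w^2 + 245*w - 680) + 8*w^3 + 61*w^2 - 589*w - 390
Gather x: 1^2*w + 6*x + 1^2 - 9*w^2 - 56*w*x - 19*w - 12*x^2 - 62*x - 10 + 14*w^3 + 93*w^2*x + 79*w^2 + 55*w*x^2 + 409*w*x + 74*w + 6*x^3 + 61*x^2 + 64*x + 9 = 14*w^3 + 70*w^2 + 56*w + 6*x^3 + x^2*(55*w + 49) + x*(93*w^2 + 353*w + 8)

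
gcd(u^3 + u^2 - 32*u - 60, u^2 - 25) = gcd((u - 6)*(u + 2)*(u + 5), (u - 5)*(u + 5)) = u + 5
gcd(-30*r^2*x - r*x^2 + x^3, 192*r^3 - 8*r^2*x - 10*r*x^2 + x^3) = -6*r + x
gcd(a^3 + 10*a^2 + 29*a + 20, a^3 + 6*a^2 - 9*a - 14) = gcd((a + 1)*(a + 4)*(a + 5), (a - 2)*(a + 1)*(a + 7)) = a + 1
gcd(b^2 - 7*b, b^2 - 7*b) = b^2 - 7*b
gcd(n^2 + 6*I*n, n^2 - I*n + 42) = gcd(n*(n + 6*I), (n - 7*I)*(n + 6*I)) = n + 6*I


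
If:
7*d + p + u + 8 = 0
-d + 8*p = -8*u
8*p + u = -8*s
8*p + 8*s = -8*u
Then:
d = -64/57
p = -8/57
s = 8/57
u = 0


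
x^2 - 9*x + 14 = (x - 7)*(x - 2)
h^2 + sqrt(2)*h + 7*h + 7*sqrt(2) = (h + 7)*(h + sqrt(2))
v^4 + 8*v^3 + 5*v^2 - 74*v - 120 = (v - 3)*(v + 2)*(v + 4)*(v + 5)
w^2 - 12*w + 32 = (w - 8)*(w - 4)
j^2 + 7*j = j*(j + 7)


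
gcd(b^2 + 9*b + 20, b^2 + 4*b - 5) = b + 5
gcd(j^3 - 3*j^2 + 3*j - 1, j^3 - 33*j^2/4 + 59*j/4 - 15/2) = j - 1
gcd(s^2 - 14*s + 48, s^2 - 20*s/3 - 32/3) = s - 8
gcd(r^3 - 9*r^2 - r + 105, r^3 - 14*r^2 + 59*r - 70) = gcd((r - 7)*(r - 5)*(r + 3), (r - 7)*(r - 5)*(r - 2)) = r^2 - 12*r + 35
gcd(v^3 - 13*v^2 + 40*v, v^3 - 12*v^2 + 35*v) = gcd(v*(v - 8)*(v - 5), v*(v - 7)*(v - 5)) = v^2 - 5*v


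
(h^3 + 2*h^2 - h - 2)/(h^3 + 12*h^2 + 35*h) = (h^3 + 2*h^2 - h - 2)/(h*(h^2 + 12*h + 35))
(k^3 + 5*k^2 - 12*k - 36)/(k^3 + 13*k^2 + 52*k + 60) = (k - 3)/(k + 5)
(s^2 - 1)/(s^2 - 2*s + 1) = (s + 1)/(s - 1)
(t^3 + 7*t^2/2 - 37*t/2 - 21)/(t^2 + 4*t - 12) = (2*t^2 - 5*t - 7)/(2*(t - 2))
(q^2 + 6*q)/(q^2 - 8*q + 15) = q*(q + 6)/(q^2 - 8*q + 15)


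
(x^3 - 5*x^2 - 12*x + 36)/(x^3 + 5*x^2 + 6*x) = (x^2 - 8*x + 12)/(x*(x + 2))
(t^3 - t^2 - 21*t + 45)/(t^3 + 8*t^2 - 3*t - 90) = (t - 3)/(t + 6)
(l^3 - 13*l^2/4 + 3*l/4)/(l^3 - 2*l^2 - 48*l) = (-4*l^2 + 13*l - 3)/(4*(-l^2 + 2*l + 48))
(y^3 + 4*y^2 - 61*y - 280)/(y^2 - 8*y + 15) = (y^3 + 4*y^2 - 61*y - 280)/(y^2 - 8*y + 15)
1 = 1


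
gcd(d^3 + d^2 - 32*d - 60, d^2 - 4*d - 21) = 1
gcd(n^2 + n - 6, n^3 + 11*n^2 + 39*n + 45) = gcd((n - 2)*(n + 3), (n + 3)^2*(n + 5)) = n + 3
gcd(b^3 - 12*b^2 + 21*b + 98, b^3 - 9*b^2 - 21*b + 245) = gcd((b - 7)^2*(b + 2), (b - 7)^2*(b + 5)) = b^2 - 14*b + 49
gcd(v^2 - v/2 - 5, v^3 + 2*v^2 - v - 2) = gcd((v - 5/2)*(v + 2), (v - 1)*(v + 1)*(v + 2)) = v + 2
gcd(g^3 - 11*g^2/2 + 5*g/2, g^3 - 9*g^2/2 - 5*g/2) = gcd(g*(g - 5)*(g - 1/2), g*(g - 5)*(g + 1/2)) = g^2 - 5*g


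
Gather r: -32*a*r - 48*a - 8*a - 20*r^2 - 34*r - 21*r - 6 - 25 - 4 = -56*a - 20*r^2 + r*(-32*a - 55) - 35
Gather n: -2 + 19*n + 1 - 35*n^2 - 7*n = -35*n^2 + 12*n - 1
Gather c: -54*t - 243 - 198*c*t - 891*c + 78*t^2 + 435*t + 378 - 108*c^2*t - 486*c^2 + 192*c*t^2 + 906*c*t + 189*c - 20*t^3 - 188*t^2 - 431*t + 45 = c^2*(-108*t - 486) + c*(192*t^2 + 708*t - 702) - 20*t^3 - 110*t^2 - 50*t + 180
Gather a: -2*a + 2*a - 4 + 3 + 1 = 0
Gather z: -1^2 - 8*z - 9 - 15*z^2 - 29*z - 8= -15*z^2 - 37*z - 18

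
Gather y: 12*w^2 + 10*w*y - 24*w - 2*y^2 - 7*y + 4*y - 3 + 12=12*w^2 - 24*w - 2*y^2 + y*(10*w - 3) + 9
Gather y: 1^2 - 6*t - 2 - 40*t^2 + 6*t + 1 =-40*t^2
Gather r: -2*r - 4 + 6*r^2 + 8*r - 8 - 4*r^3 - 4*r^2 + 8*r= -4*r^3 + 2*r^2 + 14*r - 12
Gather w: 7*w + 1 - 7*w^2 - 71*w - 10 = -7*w^2 - 64*w - 9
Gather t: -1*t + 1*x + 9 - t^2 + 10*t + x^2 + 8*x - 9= -t^2 + 9*t + x^2 + 9*x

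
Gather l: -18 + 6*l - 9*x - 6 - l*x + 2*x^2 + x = l*(6 - x) + 2*x^2 - 8*x - 24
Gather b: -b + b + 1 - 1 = 0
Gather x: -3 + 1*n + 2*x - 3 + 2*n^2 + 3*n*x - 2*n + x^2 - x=2*n^2 - n + x^2 + x*(3*n + 1) - 6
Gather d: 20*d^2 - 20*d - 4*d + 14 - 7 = 20*d^2 - 24*d + 7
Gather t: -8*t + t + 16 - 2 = 14 - 7*t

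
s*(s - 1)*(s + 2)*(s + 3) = s^4 + 4*s^3 + s^2 - 6*s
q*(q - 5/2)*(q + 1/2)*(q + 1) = q^4 - q^3 - 13*q^2/4 - 5*q/4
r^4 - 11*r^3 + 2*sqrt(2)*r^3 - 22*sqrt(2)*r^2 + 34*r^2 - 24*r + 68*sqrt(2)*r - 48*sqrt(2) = (r - 6)*(r - 4)*(r - 1)*(r + 2*sqrt(2))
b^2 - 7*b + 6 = (b - 6)*(b - 1)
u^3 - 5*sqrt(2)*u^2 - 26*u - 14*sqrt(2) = (u - 7*sqrt(2))*(u + sqrt(2))^2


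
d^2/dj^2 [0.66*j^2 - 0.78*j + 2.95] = 1.32000000000000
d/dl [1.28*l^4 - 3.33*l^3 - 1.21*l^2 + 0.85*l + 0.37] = 5.12*l^3 - 9.99*l^2 - 2.42*l + 0.85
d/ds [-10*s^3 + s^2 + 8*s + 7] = -30*s^2 + 2*s + 8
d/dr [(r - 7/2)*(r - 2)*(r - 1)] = 3*r^2 - 13*r + 25/2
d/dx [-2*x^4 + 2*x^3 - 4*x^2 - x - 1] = -8*x^3 + 6*x^2 - 8*x - 1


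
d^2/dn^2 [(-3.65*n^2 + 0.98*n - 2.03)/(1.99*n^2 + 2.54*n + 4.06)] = (-1.4210854715202e-14*n^4 + 44.660376*n^3 + 128.704842*n^2 - 109.0719*n - 133.933716)/(7.880599*n^6 + 30.175962*n^5 + 86.75007*n^4 + 139.51712*n^3 + 176.98758*n^2 + 125.605032*n + 66.923416)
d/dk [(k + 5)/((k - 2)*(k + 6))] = (-k^2 - 10*k - 32)/(k^4 + 8*k^3 - 8*k^2 - 96*k + 144)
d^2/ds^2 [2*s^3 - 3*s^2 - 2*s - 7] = 12*s - 6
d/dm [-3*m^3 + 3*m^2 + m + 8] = -9*m^2 + 6*m + 1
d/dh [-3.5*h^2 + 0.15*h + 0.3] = 0.15 - 7.0*h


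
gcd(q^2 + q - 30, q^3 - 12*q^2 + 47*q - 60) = q - 5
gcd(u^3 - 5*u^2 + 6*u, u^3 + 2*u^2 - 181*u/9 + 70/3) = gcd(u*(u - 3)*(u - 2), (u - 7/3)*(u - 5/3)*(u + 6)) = 1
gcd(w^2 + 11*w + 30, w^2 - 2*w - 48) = w + 6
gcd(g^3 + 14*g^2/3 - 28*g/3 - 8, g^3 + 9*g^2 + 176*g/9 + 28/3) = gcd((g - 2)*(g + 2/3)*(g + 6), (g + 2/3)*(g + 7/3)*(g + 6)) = g^2 + 20*g/3 + 4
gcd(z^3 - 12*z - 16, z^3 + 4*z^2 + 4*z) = z^2 + 4*z + 4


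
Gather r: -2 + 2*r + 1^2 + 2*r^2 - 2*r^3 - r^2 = -2*r^3 + r^2 + 2*r - 1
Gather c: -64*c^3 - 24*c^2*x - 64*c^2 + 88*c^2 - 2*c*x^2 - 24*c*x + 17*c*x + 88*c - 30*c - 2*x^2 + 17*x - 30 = -64*c^3 + c^2*(24 - 24*x) + c*(-2*x^2 - 7*x + 58) - 2*x^2 + 17*x - 30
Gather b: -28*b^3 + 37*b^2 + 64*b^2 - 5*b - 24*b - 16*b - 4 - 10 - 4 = -28*b^3 + 101*b^2 - 45*b - 18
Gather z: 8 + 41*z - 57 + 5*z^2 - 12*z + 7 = 5*z^2 + 29*z - 42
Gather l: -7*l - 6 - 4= -7*l - 10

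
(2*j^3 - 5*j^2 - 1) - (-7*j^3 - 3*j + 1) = 9*j^3 - 5*j^2 + 3*j - 2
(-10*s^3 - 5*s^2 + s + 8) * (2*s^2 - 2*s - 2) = -20*s^5 + 10*s^4 + 32*s^3 + 24*s^2 - 18*s - 16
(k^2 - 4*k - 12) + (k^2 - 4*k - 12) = 2*k^2 - 8*k - 24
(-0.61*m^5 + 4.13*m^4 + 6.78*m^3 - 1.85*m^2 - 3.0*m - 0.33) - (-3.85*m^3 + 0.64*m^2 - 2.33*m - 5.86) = -0.61*m^5 + 4.13*m^4 + 10.63*m^3 - 2.49*m^2 - 0.67*m + 5.53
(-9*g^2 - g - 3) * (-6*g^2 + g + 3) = 54*g^4 - 3*g^3 - 10*g^2 - 6*g - 9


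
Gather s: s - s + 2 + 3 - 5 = 0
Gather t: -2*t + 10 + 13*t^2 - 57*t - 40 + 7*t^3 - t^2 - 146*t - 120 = 7*t^3 + 12*t^2 - 205*t - 150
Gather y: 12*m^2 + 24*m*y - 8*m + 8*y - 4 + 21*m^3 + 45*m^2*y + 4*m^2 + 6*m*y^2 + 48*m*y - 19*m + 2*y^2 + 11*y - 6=21*m^3 + 16*m^2 - 27*m + y^2*(6*m + 2) + y*(45*m^2 + 72*m + 19) - 10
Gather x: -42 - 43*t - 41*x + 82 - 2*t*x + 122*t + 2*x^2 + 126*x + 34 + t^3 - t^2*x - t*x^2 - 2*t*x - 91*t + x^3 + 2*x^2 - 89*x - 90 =t^3 - 12*t + x^3 + x^2*(4 - t) + x*(-t^2 - 4*t - 4) - 16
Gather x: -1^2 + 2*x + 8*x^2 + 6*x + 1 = 8*x^2 + 8*x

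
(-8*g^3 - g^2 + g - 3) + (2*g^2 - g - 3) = -8*g^3 + g^2 - 6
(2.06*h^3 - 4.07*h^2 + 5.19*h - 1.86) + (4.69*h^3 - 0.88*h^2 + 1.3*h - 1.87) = 6.75*h^3 - 4.95*h^2 + 6.49*h - 3.73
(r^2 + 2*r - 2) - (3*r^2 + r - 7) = -2*r^2 + r + 5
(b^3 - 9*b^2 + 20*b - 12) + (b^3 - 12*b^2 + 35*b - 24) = 2*b^3 - 21*b^2 + 55*b - 36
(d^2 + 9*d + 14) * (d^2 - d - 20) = d^4 + 8*d^3 - 15*d^2 - 194*d - 280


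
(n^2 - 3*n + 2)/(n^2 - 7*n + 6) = (n - 2)/(n - 6)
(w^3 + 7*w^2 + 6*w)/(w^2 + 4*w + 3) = w*(w + 6)/(w + 3)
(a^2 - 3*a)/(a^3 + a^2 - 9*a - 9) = a/(a^2 + 4*a + 3)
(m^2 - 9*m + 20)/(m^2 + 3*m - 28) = (m - 5)/(m + 7)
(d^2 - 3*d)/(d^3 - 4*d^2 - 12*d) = (3 - d)/(-d^2 + 4*d + 12)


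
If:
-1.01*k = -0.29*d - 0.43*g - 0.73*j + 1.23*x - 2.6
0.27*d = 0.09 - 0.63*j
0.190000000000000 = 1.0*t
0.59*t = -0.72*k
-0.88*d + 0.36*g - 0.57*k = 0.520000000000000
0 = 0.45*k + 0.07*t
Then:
No Solution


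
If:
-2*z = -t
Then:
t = 2*z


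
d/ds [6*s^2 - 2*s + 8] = 12*s - 2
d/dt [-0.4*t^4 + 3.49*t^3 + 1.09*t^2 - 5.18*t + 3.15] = -1.6*t^3 + 10.47*t^2 + 2.18*t - 5.18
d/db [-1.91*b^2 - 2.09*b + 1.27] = -3.82*b - 2.09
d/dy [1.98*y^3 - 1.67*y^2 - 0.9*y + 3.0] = 5.94*y^2 - 3.34*y - 0.9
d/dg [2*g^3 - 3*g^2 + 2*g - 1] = 6*g^2 - 6*g + 2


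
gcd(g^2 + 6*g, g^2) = g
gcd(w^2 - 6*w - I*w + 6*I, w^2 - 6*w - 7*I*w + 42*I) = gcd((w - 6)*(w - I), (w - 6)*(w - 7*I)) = w - 6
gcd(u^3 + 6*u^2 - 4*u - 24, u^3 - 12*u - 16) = u + 2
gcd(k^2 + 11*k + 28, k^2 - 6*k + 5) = 1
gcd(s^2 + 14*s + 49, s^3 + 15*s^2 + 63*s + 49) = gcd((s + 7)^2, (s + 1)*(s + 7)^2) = s^2 + 14*s + 49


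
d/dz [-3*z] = -3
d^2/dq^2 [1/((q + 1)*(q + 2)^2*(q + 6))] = 2*(10*q^4 + 125*q^3 + 528*q^2 + 836*q + 448)/(q^10 + 29*q^9 + 357*q^8 + 2451*q^7 + 10398*q^6 + 28572*q^5 + 51704*q^4 + 61072*q^3 + 45216*q^2 + 19008*q + 3456)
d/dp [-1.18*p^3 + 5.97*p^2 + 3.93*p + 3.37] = -3.54*p^2 + 11.94*p + 3.93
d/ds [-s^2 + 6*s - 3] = 6 - 2*s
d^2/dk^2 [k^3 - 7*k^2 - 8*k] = 6*k - 14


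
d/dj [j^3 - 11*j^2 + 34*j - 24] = 3*j^2 - 22*j + 34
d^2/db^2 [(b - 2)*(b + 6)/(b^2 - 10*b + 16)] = 28/(b^3 - 24*b^2 + 192*b - 512)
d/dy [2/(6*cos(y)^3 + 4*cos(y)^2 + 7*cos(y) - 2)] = 2*(18*cos(y)^2 + 8*cos(y) + 7)*sin(y)/(6*cos(y)^3 + 4*cos(y)^2 + 7*cos(y) - 2)^2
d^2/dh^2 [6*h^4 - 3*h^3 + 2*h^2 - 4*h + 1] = 72*h^2 - 18*h + 4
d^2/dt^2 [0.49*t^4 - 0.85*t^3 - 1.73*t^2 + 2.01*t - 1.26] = 5.88*t^2 - 5.1*t - 3.46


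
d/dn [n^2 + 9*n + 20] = 2*n + 9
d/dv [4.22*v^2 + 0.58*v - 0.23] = 8.44*v + 0.58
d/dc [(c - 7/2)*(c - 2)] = 2*c - 11/2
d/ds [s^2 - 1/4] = 2*s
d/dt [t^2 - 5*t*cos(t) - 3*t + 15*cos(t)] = 5*t*sin(t) + 2*t - 15*sin(t) - 5*cos(t) - 3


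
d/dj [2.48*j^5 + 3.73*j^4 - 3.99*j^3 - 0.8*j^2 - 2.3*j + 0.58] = 12.4*j^4 + 14.92*j^3 - 11.97*j^2 - 1.6*j - 2.3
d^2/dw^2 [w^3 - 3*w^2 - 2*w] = 6*w - 6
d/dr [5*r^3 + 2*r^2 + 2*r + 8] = 15*r^2 + 4*r + 2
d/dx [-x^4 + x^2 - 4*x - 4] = -4*x^3 + 2*x - 4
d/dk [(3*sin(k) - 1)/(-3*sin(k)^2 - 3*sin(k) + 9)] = (3*sin(k)^2 - 2*sin(k) + 8)*cos(k)/(3*(sin(k)^2 + sin(k) - 3)^2)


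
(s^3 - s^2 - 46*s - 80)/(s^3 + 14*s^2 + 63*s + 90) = (s^2 - 6*s - 16)/(s^2 + 9*s + 18)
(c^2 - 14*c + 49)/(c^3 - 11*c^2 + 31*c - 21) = (c - 7)/(c^2 - 4*c + 3)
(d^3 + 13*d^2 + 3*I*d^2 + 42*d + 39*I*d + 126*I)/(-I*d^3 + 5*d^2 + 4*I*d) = (I*d^3 + d^2*(-3 + 13*I) + 3*d*(-13 + 14*I) - 126)/(d*(d^2 + 5*I*d - 4))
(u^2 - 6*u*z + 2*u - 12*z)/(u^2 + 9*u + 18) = (u^2 - 6*u*z + 2*u - 12*z)/(u^2 + 9*u + 18)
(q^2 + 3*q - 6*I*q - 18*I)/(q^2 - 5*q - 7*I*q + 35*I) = (q^2 + q*(3 - 6*I) - 18*I)/(q^2 + q*(-5 - 7*I) + 35*I)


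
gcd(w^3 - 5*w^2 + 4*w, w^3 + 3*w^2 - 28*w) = w^2 - 4*w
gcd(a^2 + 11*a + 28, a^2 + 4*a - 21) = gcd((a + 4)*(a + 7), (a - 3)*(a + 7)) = a + 7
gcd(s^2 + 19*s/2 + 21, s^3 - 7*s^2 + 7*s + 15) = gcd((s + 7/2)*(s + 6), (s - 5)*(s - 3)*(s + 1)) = 1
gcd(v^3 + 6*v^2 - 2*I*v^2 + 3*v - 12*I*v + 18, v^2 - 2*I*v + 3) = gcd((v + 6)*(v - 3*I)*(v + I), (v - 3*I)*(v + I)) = v^2 - 2*I*v + 3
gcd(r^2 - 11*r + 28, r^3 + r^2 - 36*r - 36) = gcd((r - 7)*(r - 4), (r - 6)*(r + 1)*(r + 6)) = 1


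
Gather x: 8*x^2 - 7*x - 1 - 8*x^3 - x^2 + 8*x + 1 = -8*x^3 + 7*x^2 + x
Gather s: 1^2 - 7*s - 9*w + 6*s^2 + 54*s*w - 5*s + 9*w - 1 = 6*s^2 + s*(54*w - 12)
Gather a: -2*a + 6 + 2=8 - 2*a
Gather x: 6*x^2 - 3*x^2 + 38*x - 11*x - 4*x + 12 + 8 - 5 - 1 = 3*x^2 + 23*x + 14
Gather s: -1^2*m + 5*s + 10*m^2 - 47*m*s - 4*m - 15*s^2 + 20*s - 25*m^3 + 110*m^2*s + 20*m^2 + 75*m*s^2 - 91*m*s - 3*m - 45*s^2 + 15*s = -25*m^3 + 30*m^2 - 8*m + s^2*(75*m - 60) + s*(110*m^2 - 138*m + 40)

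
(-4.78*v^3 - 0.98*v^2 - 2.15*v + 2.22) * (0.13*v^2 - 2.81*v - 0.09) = -0.6214*v^5 + 13.3044*v^4 + 2.9045*v^3 + 6.4183*v^2 - 6.0447*v - 0.1998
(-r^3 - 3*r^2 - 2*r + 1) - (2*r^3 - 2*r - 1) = -3*r^3 - 3*r^2 + 2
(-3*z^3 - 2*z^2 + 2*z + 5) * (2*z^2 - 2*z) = -6*z^5 + 2*z^4 + 8*z^3 + 6*z^2 - 10*z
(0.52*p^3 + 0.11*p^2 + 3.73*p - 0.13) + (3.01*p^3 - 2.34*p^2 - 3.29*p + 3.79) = 3.53*p^3 - 2.23*p^2 + 0.44*p + 3.66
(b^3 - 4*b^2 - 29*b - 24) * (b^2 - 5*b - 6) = b^5 - 9*b^4 - 15*b^3 + 145*b^2 + 294*b + 144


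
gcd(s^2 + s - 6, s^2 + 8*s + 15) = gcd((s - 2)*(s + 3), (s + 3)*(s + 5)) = s + 3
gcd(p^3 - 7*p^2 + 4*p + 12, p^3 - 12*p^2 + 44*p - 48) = p^2 - 8*p + 12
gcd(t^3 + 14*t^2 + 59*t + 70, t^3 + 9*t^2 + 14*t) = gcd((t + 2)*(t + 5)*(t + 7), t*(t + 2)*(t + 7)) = t^2 + 9*t + 14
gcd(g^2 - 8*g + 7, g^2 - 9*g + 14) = g - 7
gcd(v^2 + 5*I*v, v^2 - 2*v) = v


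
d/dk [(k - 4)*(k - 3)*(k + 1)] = 3*k^2 - 12*k + 5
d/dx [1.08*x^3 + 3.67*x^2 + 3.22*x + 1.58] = 3.24*x^2 + 7.34*x + 3.22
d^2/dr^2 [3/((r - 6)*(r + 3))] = 6*((r - 6)^2 + (r - 6)*(r + 3) + (r + 3)^2)/((r - 6)^3*(r + 3)^3)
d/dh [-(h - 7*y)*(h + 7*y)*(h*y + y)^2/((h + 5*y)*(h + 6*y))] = y^2*(h + 1)*((h + 1)*(h - 7*y)*(h + 5*y)*(h + 7*y) + (h + 1)*(h - 7*y)*(h + 6*y)*(h + 7*y) + (h + 5*y)*(h + 6*y)*((-h + 7*y)*(h + 1) - (h + 1)*(h + 7*y) - 2*(h - 7*y)*(h + 7*y)))/((h + 5*y)^2*(h + 6*y)^2)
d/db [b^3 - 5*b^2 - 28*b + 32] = 3*b^2 - 10*b - 28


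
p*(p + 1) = p^2 + p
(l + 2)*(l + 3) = l^2 + 5*l + 6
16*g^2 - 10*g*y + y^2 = (-8*g + y)*(-2*g + y)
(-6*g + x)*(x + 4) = -6*g*x - 24*g + x^2 + 4*x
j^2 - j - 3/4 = (j - 3/2)*(j + 1/2)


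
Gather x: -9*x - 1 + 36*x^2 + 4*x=36*x^2 - 5*x - 1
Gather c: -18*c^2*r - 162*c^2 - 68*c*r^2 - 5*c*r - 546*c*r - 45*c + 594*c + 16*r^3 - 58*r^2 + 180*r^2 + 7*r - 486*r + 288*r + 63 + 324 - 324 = c^2*(-18*r - 162) + c*(-68*r^2 - 551*r + 549) + 16*r^3 + 122*r^2 - 191*r + 63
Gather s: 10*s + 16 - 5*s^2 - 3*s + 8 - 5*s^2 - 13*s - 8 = -10*s^2 - 6*s + 16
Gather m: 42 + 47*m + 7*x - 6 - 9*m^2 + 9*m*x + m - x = -9*m^2 + m*(9*x + 48) + 6*x + 36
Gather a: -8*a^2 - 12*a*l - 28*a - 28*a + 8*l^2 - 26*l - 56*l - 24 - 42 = -8*a^2 + a*(-12*l - 56) + 8*l^2 - 82*l - 66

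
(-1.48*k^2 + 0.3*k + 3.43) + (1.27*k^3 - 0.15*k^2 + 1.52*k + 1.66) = 1.27*k^3 - 1.63*k^2 + 1.82*k + 5.09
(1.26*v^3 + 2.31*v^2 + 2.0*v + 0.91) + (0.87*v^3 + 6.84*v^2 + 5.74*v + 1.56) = 2.13*v^3 + 9.15*v^2 + 7.74*v + 2.47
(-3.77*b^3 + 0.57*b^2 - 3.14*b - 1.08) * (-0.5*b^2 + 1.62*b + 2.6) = 1.885*b^5 - 6.3924*b^4 - 7.3086*b^3 - 3.0648*b^2 - 9.9136*b - 2.808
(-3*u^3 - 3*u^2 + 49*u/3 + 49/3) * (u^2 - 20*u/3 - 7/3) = -3*u^5 + 17*u^4 + 130*u^3/3 - 770*u^2/9 - 147*u - 343/9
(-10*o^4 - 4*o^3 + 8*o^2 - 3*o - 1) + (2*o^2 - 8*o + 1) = -10*o^4 - 4*o^3 + 10*o^2 - 11*o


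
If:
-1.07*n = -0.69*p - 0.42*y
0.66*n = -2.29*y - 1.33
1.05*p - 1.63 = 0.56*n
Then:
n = 1.01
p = 2.09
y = -0.87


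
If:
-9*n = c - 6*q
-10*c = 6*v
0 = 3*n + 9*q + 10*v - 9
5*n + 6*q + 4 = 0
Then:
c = -1152/1373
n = -310/1373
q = -657/1373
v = 1920/1373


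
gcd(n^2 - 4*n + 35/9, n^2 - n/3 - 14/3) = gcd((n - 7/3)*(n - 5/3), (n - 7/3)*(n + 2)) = n - 7/3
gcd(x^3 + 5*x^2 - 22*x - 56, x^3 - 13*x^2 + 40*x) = 1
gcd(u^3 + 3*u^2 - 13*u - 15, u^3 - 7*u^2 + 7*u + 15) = u^2 - 2*u - 3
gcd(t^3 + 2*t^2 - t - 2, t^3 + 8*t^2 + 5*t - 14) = t^2 + t - 2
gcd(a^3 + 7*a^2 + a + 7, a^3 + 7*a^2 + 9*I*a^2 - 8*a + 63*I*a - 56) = a^2 + a*(7 + I) + 7*I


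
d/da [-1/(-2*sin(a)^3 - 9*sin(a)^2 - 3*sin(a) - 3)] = 3*(-6*sin(a) + cos(2*a) - 2)*cos(a)/(2*sin(a)^3 + 9*sin(a)^2 + 3*sin(a) + 3)^2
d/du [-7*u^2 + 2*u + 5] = 2 - 14*u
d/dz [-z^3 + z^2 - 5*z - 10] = -3*z^2 + 2*z - 5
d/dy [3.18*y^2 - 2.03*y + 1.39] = 6.36*y - 2.03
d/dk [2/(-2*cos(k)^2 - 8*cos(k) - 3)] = -8*(cos(k) + 2)*sin(k)/(8*cos(k) + cos(2*k) + 4)^2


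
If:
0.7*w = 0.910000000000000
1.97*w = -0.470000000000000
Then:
No Solution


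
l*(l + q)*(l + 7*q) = l^3 + 8*l^2*q + 7*l*q^2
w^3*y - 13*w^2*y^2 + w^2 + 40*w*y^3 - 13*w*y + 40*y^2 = (w - 8*y)*(w - 5*y)*(w*y + 1)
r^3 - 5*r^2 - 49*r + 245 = (r - 7)*(r - 5)*(r + 7)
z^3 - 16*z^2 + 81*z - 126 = (z - 7)*(z - 6)*(z - 3)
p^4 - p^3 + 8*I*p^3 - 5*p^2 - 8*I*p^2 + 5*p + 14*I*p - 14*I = (p - 1)*(p - I)*(p + 2*I)*(p + 7*I)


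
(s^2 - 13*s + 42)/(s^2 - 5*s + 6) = (s^2 - 13*s + 42)/(s^2 - 5*s + 6)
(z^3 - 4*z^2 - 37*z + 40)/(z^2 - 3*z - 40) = z - 1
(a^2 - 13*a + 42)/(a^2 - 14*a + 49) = (a - 6)/(a - 7)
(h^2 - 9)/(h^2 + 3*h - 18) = (h + 3)/(h + 6)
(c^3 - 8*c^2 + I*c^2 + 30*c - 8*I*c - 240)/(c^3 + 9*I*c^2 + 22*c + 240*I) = (c - 8)/(c + 8*I)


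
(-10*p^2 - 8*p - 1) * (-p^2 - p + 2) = 10*p^4 + 18*p^3 - 11*p^2 - 15*p - 2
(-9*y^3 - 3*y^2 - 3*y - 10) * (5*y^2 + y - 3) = -45*y^5 - 24*y^4 + 9*y^3 - 44*y^2 - y + 30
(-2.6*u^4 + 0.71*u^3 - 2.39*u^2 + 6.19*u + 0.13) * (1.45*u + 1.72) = -3.77*u^5 - 3.4425*u^4 - 2.2443*u^3 + 4.8647*u^2 + 10.8353*u + 0.2236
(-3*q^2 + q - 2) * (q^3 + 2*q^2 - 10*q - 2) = -3*q^5 - 5*q^4 + 30*q^3 - 8*q^2 + 18*q + 4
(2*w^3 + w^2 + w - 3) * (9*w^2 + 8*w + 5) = 18*w^5 + 25*w^4 + 27*w^3 - 14*w^2 - 19*w - 15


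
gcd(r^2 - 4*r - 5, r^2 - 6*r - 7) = r + 1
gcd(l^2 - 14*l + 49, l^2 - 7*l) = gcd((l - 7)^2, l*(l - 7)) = l - 7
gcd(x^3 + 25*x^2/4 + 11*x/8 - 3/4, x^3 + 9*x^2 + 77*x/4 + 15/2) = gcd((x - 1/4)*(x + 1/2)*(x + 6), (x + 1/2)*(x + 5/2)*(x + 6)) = x^2 + 13*x/2 + 3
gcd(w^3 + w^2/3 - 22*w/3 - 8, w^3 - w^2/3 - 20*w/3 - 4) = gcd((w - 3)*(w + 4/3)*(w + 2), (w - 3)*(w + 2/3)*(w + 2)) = w^2 - w - 6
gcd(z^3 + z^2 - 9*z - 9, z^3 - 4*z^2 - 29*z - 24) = z^2 + 4*z + 3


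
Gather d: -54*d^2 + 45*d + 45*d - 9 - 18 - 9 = -54*d^2 + 90*d - 36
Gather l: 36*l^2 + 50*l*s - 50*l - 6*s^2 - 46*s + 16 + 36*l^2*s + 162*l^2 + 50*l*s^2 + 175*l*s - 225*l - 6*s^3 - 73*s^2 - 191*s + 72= l^2*(36*s + 198) + l*(50*s^2 + 225*s - 275) - 6*s^3 - 79*s^2 - 237*s + 88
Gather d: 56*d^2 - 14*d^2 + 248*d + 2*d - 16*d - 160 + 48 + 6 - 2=42*d^2 + 234*d - 108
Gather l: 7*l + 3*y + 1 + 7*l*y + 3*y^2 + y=l*(7*y + 7) + 3*y^2 + 4*y + 1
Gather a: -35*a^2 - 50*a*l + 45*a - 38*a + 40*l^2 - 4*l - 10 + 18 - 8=-35*a^2 + a*(7 - 50*l) + 40*l^2 - 4*l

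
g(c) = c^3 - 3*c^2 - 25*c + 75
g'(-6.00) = 119.00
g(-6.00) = -99.00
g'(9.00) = 164.00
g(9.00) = 336.00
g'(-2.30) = 4.67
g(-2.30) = 104.46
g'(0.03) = -25.18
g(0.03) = 74.25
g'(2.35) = -22.53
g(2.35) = 12.66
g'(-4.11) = 50.34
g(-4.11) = 57.65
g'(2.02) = -24.88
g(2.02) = 20.50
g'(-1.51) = -9.10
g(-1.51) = 102.47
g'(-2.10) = 0.83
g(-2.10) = 105.01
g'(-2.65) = 11.97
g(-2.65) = 101.57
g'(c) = 3*c^2 - 6*c - 25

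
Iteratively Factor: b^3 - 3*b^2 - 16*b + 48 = (b + 4)*(b^2 - 7*b + 12) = (b - 3)*(b + 4)*(b - 4)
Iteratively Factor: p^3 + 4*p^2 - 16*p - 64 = (p - 4)*(p^2 + 8*p + 16) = (p - 4)*(p + 4)*(p + 4)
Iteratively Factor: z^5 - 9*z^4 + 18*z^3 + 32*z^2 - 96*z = (z - 3)*(z^4 - 6*z^3 + 32*z) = (z - 3)*(z + 2)*(z^3 - 8*z^2 + 16*z) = (z - 4)*(z - 3)*(z + 2)*(z^2 - 4*z) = z*(z - 4)*(z - 3)*(z + 2)*(z - 4)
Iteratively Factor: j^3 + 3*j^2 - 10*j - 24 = (j + 4)*(j^2 - j - 6) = (j + 2)*(j + 4)*(j - 3)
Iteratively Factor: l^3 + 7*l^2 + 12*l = (l)*(l^2 + 7*l + 12) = l*(l + 3)*(l + 4)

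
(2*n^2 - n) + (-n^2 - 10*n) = n^2 - 11*n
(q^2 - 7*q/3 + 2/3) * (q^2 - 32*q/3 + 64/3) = q^4 - 13*q^3 + 422*q^2/9 - 512*q/9 + 128/9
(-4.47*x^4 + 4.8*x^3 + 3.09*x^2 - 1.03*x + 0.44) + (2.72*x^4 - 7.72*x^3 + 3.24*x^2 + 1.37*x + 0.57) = -1.75*x^4 - 2.92*x^3 + 6.33*x^2 + 0.34*x + 1.01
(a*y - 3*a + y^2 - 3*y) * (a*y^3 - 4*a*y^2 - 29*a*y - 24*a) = a^2*y^4 - 7*a^2*y^3 - 17*a^2*y^2 + 63*a^2*y + 72*a^2 + a*y^5 - 7*a*y^4 - 17*a*y^3 + 63*a*y^2 + 72*a*y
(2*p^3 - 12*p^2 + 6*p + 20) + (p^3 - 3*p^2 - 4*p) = 3*p^3 - 15*p^2 + 2*p + 20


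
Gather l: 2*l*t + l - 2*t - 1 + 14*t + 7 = l*(2*t + 1) + 12*t + 6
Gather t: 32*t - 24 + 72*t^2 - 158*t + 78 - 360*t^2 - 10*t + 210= -288*t^2 - 136*t + 264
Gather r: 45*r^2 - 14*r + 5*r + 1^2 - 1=45*r^2 - 9*r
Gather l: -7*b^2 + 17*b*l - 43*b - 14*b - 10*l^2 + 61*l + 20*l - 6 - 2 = -7*b^2 - 57*b - 10*l^2 + l*(17*b + 81) - 8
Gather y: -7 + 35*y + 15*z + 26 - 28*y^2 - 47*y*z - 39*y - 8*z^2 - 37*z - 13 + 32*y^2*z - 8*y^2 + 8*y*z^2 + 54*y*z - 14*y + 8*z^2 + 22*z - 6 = y^2*(32*z - 36) + y*(8*z^2 + 7*z - 18)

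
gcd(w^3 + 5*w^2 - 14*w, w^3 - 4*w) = w^2 - 2*w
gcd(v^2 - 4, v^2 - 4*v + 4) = v - 2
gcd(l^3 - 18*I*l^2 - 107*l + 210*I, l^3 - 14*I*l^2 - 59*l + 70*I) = l^2 - 12*I*l - 35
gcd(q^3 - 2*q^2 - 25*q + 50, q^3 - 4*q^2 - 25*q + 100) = q^2 - 25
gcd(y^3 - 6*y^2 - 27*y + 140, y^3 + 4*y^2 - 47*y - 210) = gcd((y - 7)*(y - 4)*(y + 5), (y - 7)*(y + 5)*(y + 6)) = y^2 - 2*y - 35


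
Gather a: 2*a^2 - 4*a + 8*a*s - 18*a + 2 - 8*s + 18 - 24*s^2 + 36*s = 2*a^2 + a*(8*s - 22) - 24*s^2 + 28*s + 20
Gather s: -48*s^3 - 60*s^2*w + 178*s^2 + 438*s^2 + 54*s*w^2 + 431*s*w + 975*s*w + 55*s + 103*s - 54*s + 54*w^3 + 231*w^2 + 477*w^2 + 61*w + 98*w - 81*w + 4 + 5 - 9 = -48*s^3 + s^2*(616 - 60*w) + s*(54*w^2 + 1406*w + 104) + 54*w^3 + 708*w^2 + 78*w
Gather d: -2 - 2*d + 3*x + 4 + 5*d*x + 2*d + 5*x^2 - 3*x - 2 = 5*d*x + 5*x^2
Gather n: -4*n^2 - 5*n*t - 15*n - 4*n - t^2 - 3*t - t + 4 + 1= -4*n^2 + n*(-5*t - 19) - t^2 - 4*t + 5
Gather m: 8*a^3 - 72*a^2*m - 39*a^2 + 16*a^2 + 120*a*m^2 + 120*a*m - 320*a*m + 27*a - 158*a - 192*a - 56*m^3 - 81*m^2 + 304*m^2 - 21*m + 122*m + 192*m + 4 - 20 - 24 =8*a^3 - 23*a^2 - 323*a - 56*m^3 + m^2*(120*a + 223) + m*(-72*a^2 - 200*a + 293) - 40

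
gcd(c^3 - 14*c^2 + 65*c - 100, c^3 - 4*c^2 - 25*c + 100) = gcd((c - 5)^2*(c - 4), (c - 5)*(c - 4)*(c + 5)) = c^2 - 9*c + 20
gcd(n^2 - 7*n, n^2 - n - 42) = n - 7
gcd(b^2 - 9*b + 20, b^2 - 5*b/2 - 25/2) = b - 5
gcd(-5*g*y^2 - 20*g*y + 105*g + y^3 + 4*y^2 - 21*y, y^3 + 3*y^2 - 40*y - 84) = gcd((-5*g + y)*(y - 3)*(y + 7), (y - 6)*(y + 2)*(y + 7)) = y + 7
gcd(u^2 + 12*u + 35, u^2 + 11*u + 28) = u + 7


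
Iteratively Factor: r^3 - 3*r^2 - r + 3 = (r - 3)*(r^2 - 1) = (r - 3)*(r + 1)*(r - 1)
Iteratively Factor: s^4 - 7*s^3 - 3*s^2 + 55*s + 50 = (s + 1)*(s^3 - 8*s^2 + 5*s + 50) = (s + 1)*(s + 2)*(s^2 - 10*s + 25) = (s - 5)*(s + 1)*(s + 2)*(s - 5)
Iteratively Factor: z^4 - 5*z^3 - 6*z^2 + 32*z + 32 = (z + 1)*(z^3 - 6*z^2 + 32) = (z - 4)*(z + 1)*(z^2 - 2*z - 8) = (z - 4)*(z + 1)*(z + 2)*(z - 4)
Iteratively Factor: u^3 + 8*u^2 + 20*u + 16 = (u + 4)*(u^2 + 4*u + 4) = (u + 2)*(u + 4)*(u + 2)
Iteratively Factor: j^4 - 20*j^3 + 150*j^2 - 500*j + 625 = (j - 5)*(j^3 - 15*j^2 + 75*j - 125) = (j - 5)^2*(j^2 - 10*j + 25) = (j - 5)^3*(j - 5)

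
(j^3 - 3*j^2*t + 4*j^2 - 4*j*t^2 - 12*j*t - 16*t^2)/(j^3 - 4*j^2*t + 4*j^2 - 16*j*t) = (j + t)/j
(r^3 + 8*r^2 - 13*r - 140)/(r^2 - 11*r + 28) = (r^2 + 12*r + 35)/(r - 7)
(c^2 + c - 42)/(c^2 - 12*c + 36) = (c + 7)/(c - 6)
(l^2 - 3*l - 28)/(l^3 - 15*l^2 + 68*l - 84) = (l + 4)/(l^2 - 8*l + 12)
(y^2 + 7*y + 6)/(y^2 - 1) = (y + 6)/(y - 1)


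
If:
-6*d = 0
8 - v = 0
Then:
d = 0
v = 8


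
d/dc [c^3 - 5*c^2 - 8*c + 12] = 3*c^2 - 10*c - 8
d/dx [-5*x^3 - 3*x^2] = 3*x*(-5*x - 2)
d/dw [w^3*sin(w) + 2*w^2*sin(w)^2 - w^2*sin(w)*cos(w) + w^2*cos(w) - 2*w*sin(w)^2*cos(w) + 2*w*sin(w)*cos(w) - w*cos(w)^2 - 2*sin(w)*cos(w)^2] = w^3*cos(w) + 2*w^2*sin(w) + 2*w^2*sin(2*w) - w^2*cos(2*w) + w*sin(w)/2 - 3*w*sin(3*w)/2 + 2*w*cos(w) + 2*w + sin(2*w) - cos(w) - cos(2*w)/2 - cos(3*w) - 1/2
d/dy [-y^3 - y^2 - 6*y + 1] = -3*y^2 - 2*y - 6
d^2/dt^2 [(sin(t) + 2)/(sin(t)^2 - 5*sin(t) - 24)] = (sin(t)^5 + 13*sin(t)^4 + 112*sin(t)^3 + 110*sin(t)^2 + 252*sin(t) + 44)/(-sin(t)^2 + 5*sin(t) + 24)^3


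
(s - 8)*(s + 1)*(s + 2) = s^3 - 5*s^2 - 22*s - 16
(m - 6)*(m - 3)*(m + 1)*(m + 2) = m^4 - 6*m^3 - 7*m^2 + 36*m + 36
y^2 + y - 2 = (y - 1)*(y + 2)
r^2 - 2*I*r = r*(r - 2*I)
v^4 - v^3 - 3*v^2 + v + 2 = (v - 2)*(v - 1)*(v + 1)^2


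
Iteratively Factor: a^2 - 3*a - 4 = (a + 1)*(a - 4)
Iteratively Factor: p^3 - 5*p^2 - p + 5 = (p + 1)*(p^2 - 6*p + 5) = (p - 1)*(p + 1)*(p - 5)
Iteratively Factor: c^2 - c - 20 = (c + 4)*(c - 5)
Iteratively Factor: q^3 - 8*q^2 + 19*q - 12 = (q - 4)*(q^2 - 4*q + 3) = (q - 4)*(q - 3)*(q - 1)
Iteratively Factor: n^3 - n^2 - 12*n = (n + 3)*(n^2 - 4*n) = (n - 4)*(n + 3)*(n)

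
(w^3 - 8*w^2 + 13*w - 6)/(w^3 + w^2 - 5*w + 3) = (w - 6)/(w + 3)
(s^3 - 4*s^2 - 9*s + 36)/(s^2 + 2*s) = (s^3 - 4*s^2 - 9*s + 36)/(s*(s + 2))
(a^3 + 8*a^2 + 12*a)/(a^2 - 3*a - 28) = a*(a^2 + 8*a + 12)/(a^2 - 3*a - 28)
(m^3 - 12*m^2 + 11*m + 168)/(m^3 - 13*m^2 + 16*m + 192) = (m - 7)/(m - 8)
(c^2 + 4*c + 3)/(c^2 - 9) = (c + 1)/(c - 3)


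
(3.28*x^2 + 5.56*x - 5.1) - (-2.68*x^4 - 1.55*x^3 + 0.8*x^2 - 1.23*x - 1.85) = 2.68*x^4 + 1.55*x^3 + 2.48*x^2 + 6.79*x - 3.25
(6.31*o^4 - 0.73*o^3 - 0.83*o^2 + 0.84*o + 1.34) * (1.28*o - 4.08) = 8.0768*o^5 - 26.6792*o^4 + 1.916*o^3 + 4.4616*o^2 - 1.712*o - 5.4672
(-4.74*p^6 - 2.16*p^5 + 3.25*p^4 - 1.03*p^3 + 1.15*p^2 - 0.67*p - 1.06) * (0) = 0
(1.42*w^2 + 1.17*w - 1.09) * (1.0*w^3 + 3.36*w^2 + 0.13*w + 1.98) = 1.42*w^5 + 5.9412*w^4 + 3.0258*w^3 - 0.698700000000001*w^2 + 2.1749*w - 2.1582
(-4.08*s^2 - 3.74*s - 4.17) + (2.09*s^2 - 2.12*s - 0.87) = -1.99*s^2 - 5.86*s - 5.04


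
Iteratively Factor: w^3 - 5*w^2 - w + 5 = (w + 1)*(w^2 - 6*w + 5) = (w - 5)*(w + 1)*(w - 1)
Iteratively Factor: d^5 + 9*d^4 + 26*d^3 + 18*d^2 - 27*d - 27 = (d + 3)*(d^4 + 6*d^3 + 8*d^2 - 6*d - 9) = (d + 1)*(d + 3)*(d^3 + 5*d^2 + 3*d - 9) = (d - 1)*(d + 1)*(d + 3)*(d^2 + 6*d + 9) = (d - 1)*(d + 1)*(d + 3)^2*(d + 3)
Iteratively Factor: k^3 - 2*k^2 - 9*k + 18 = (k - 3)*(k^2 + k - 6) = (k - 3)*(k - 2)*(k + 3)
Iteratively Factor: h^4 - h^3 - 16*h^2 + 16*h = (h - 1)*(h^3 - 16*h) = (h - 1)*(h + 4)*(h^2 - 4*h) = (h - 4)*(h - 1)*(h + 4)*(h)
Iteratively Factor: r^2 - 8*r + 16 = (r - 4)*(r - 4)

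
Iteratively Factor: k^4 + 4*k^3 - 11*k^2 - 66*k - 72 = (k - 4)*(k^3 + 8*k^2 + 21*k + 18) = (k - 4)*(k + 3)*(k^2 + 5*k + 6) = (k - 4)*(k + 2)*(k + 3)*(k + 3)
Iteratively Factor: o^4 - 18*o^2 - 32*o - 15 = (o - 5)*(o^3 + 5*o^2 + 7*o + 3) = (o - 5)*(o + 3)*(o^2 + 2*o + 1) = (o - 5)*(o + 1)*(o + 3)*(o + 1)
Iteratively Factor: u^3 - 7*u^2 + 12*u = (u - 3)*(u^2 - 4*u) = (u - 4)*(u - 3)*(u)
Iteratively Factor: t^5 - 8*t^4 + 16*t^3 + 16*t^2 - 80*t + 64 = (t - 2)*(t^4 - 6*t^3 + 4*t^2 + 24*t - 32) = (t - 2)^2*(t^3 - 4*t^2 - 4*t + 16) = (t - 2)^2*(t + 2)*(t^2 - 6*t + 8) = (t - 4)*(t - 2)^2*(t + 2)*(t - 2)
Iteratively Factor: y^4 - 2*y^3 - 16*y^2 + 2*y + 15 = (y - 1)*(y^3 - y^2 - 17*y - 15) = (y - 5)*(y - 1)*(y^2 + 4*y + 3) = (y - 5)*(y - 1)*(y + 3)*(y + 1)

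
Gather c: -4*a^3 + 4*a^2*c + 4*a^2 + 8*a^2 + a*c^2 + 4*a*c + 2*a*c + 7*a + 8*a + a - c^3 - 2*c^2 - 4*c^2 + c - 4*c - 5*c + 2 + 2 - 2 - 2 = -4*a^3 + 12*a^2 + 16*a - c^3 + c^2*(a - 6) + c*(4*a^2 + 6*a - 8)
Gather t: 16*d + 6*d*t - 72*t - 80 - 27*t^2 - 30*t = 16*d - 27*t^2 + t*(6*d - 102) - 80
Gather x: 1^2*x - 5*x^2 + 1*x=-5*x^2 + 2*x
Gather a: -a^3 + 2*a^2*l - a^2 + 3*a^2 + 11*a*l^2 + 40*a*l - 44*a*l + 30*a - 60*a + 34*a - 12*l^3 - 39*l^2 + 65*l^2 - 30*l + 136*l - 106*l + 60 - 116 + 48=-a^3 + a^2*(2*l + 2) + a*(11*l^2 - 4*l + 4) - 12*l^3 + 26*l^2 - 8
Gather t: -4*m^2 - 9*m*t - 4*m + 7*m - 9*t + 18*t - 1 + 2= -4*m^2 + 3*m + t*(9 - 9*m) + 1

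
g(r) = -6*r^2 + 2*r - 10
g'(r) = 2 - 12*r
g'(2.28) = -25.36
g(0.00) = -10.00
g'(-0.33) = 5.96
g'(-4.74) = 58.88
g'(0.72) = -6.64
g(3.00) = -58.00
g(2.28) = -36.63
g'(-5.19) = 64.28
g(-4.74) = -154.29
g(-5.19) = -182.00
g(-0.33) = -11.31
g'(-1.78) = 23.36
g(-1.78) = -32.57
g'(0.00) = 2.00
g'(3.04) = -34.48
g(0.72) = -11.67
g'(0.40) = -2.80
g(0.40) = -10.16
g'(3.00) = -34.00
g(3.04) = -59.37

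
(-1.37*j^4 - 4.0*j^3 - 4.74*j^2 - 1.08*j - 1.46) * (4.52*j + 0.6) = -6.1924*j^5 - 18.902*j^4 - 23.8248*j^3 - 7.7256*j^2 - 7.2472*j - 0.876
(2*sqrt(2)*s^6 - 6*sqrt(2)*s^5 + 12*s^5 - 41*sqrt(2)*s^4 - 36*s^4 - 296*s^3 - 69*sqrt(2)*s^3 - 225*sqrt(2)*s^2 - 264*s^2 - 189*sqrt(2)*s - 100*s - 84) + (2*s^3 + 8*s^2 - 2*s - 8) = 2*sqrt(2)*s^6 - 6*sqrt(2)*s^5 + 12*s^5 - 41*sqrt(2)*s^4 - 36*s^4 - 294*s^3 - 69*sqrt(2)*s^3 - 225*sqrt(2)*s^2 - 256*s^2 - 189*sqrt(2)*s - 102*s - 92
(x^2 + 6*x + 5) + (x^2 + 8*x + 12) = 2*x^2 + 14*x + 17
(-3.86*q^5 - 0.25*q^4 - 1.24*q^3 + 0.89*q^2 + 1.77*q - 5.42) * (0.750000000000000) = -2.895*q^5 - 0.1875*q^4 - 0.93*q^3 + 0.6675*q^2 + 1.3275*q - 4.065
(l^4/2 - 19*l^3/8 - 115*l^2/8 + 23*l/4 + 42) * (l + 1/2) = l^5/2 - 17*l^4/8 - 249*l^3/16 - 23*l^2/16 + 359*l/8 + 21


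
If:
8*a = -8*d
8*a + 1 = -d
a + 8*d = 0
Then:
No Solution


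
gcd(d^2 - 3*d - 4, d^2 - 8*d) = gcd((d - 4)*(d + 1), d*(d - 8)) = 1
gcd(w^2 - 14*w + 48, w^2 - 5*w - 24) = w - 8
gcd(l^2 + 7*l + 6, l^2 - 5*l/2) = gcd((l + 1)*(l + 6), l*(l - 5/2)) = 1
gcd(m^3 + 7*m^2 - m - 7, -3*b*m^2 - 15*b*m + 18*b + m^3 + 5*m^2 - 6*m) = m - 1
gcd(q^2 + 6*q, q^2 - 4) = 1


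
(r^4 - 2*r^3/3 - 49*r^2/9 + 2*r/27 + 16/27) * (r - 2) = r^5 - 8*r^4/3 - 37*r^3/9 + 296*r^2/27 + 4*r/9 - 32/27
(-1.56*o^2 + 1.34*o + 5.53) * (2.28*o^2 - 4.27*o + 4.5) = -3.5568*o^4 + 9.7164*o^3 - 0.133400000000001*o^2 - 17.5831*o + 24.885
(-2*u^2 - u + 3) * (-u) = 2*u^3 + u^2 - 3*u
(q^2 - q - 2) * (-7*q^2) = -7*q^4 + 7*q^3 + 14*q^2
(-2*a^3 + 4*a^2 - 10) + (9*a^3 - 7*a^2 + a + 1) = 7*a^3 - 3*a^2 + a - 9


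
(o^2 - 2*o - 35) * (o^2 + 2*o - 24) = o^4 - 63*o^2 - 22*o + 840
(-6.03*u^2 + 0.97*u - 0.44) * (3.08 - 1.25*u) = 7.5375*u^3 - 19.7849*u^2 + 3.5376*u - 1.3552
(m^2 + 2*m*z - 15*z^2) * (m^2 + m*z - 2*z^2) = m^4 + 3*m^3*z - 15*m^2*z^2 - 19*m*z^3 + 30*z^4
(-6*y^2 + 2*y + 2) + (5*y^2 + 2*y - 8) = -y^2 + 4*y - 6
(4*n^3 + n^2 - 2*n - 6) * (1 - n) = -4*n^4 + 3*n^3 + 3*n^2 + 4*n - 6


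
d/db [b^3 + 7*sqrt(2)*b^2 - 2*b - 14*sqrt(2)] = 3*b^2 + 14*sqrt(2)*b - 2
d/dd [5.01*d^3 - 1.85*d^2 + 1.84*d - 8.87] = 15.03*d^2 - 3.7*d + 1.84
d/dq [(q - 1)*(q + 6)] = 2*q + 5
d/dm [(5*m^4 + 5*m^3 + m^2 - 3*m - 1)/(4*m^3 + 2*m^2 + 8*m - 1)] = (20*m^6 + 20*m^5 + 126*m^4 + 84*m^3 + 11*m^2 + 2*m + 11)/(16*m^6 + 16*m^5 + 68*m^4 + 24*m^3 + 60*m^2 - 16*m + 1)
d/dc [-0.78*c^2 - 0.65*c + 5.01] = -1.56*c - 0.65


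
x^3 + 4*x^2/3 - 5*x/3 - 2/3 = (x - 1)*(x + 1/3)*(x + 2)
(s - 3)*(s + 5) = s^2 + 2*s - 15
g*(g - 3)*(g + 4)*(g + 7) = g^4 + 8*g^3 - 5*g^2 - 84*g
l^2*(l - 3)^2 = l^4 - 6*l^3 + 9*l^2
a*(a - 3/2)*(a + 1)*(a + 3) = a^4 + 5*a^3/2 - 3*a^2 - 9*a/2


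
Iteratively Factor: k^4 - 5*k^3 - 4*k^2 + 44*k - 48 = (k - 2)*(k^3 - 3*k^2 - 10*k + 24) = (k - 2)^2*(k^2 - k - 12) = (k - 2)^2*(k + 3)*(k - 4)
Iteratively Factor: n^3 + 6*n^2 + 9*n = (n)*(n^2 + 6*n + 9) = n*(n + 3)*(n + 3)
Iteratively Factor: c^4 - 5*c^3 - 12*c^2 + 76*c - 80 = (c + 4)*(c^3 - 9*c^2 + 24*c - 20) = (c - 5)*(c + 4)*(c^2 - 4*c + 4) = (c - 5)*(c - 2)*(c + 4)*(c - 2)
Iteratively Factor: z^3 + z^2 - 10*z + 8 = (z - 2)*(z^2 + 3*z - 4) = (z - 2)*(z + 4)*(z - 1)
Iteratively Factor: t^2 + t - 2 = (t - 1)*(t + 2)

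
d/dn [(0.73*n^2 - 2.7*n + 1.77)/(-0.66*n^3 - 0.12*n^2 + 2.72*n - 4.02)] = (0.4818*n^4 - 3.564*n^3 + 5.1662*n^2 - 5.4444*n + 6.0396)/(0.4356*n^6 + 0.1584*n^5 - 3.576*n^4 + 4.6536*n^3 + 8.3632*n^2 - 21.8688*n + 16.1604)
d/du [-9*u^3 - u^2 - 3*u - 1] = -27*u^2 - 2*u - 3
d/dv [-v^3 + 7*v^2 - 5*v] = -3*v^2 + 14*v - 5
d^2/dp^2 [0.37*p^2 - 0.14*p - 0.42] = 0.740000000000000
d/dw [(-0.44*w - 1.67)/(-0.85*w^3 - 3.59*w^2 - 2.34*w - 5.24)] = (0.374*w^3 + 1.5796*w^2 + 1.0296*w - (0.44*w + 1.67)*(2.55*w^2 + 7.18*w + 2.34) + 2.3056)/(0.85*w^3 + 3.59*w^2 + 2.34*w + 5.24)^2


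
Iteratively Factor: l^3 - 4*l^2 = (l)*(l^2 - 4*l) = l*(l - 4)*(l)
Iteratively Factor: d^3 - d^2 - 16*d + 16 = (d - 1)*(d^2 - 16) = (d - 1)*(d + 4)*(d - 4)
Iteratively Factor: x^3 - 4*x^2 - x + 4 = (x + 1)*(x^2 - 5*x + 4) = (x - 4)*(x + 1)*(x - 1)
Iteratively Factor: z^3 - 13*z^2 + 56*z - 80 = (z - 4)*(z^2 - 9*z + 20) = (z - 5)*(z - 4)*(z - 4)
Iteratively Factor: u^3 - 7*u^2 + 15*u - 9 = (u - 3)*(u^2 - 4*u + 3) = (u - 3)*(u - 1)*(u - 3)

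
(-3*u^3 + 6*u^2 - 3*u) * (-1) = 3*u^3 - 6*u^2 + 3*u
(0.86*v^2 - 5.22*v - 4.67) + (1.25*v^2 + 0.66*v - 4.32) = 2.11*v^2 - 4.56*v - 8.99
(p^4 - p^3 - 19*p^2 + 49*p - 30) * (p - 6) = p^5 - 7*p^4 - 13*p^3 + 163*p^2 - 324*p + 180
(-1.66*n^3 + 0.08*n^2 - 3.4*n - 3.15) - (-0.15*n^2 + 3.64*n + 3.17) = -1.66*n^3 + 0.23*n^2 - 7.04*n - 6.32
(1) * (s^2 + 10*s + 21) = s^2 + 10*s + 21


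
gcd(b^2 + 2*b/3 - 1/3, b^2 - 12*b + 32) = 1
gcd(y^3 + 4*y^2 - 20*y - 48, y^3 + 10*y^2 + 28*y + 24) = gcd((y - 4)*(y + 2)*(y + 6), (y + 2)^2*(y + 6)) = y^2 + 8*y + 12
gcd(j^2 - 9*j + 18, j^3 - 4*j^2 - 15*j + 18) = j - 6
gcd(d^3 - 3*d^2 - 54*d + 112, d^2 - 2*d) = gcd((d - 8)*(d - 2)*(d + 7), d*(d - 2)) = d - 2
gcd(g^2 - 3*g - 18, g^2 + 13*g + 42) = 1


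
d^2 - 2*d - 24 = (d - 6)*(d + 4)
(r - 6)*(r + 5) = r^2 - r - 30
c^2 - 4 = (c - 2)*(c + 2)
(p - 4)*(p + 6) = p^2 + 2*p - 24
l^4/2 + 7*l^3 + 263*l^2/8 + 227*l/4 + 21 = (l/2 + 1/4)*(l + 7/2)*(l + 4)*(l + 6)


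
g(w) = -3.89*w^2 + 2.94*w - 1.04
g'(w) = 2.94 - 7.78*w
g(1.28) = -3.65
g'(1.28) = -7.02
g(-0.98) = -7.66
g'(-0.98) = 10.56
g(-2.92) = -42.79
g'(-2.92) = 25.66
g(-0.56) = -3.91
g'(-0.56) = 7.30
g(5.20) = -90.94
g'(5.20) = -37.52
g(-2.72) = -37.82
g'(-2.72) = 24.10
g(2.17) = -12.98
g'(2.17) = -13.94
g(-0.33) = -2.43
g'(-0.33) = 5.51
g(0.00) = -1.04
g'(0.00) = 2.94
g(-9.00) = -342.59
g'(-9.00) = 72.96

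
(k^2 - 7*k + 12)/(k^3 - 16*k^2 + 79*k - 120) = (k - 4)/(k^2 - 13*k + 40)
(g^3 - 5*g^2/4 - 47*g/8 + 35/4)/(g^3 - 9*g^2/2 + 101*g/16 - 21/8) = 2*(2*g + 5)/(4*g - 3)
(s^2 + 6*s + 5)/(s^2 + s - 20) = (s + 1)/(s - 4)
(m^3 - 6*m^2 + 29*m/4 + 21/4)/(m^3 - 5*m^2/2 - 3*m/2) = (m - 7/2)/m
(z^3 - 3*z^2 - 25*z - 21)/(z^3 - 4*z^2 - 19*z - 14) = (z + 3)/(z + 2)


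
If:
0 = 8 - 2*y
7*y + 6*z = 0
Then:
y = 4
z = -14/3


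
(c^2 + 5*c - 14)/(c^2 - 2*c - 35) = (-c^2 - 5*c + 14)/(-c^2 + 2*c + 35)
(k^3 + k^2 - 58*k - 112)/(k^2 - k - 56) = k + 2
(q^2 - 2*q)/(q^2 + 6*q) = (q - 2)/(q + 6)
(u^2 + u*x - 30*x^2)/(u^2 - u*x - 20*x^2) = (u + 6*x)/(u + 4*x)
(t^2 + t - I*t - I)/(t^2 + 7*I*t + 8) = (t + 1)/(t + 8*I)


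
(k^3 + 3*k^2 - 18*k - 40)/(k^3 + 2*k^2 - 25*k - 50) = (k - 4)/(k - 5)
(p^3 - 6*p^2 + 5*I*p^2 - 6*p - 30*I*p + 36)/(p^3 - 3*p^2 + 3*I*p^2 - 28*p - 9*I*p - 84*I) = (p^2 + 2*p*(-3 + I) - 12*I)/(p^2 - 3*p - 28)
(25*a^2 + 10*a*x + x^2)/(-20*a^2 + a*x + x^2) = (5*a + x)/(-4*a + x)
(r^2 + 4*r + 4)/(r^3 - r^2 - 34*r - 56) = (r + 2)/(r^2 - 3*r - 28)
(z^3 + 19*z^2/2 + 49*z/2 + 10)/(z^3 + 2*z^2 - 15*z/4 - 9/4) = 2*(z^2 + 9*z + 20)/(2*z^2 + 3*z - 9)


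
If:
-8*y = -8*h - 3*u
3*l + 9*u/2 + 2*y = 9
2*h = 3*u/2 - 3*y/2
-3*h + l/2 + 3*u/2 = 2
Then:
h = -1/2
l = 33/5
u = -28/15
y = -6/5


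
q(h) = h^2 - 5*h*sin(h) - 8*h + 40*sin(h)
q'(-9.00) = -101.39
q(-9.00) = 117.97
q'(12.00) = 1.81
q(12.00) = 58.73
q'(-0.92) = 21.16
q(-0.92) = -27.28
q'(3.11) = -26.38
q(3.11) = -14.44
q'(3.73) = -15.52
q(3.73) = -27.78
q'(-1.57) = -6.10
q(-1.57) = -32.83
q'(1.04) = 7.38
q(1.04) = 22.77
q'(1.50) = -7.69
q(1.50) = 22.67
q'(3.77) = -14.63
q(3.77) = -28.38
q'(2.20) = -24.71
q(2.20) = 10.69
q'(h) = -5*h*cos(h) + 2*h - 5*sin(h) + 40*cos(h) - 8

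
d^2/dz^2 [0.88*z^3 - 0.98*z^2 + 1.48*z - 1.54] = 5.28*z - 1.96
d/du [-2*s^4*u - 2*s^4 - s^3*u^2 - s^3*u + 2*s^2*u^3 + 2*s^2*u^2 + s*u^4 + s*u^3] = s*(-2*s^3 - 2*s^2*u - s^2 + 6*s*u^2 + 4*s*u + 4*u^3 + 3*u^2)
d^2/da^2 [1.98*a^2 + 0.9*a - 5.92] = 3.96000000000000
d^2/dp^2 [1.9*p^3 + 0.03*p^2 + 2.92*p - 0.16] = 11.4*p + 0.06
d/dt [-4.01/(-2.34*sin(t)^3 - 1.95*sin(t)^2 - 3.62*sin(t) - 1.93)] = (-15.639*sin(t) + 14.0751*cos(2*t) - 28.5913)*cos(t)/(2.34*sin(t)^3 + 1.95*sin(t)^2 + 3.62*sin(t) + 1.93)^2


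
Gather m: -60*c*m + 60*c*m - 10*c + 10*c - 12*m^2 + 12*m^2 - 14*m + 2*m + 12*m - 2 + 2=0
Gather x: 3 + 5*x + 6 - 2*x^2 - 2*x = -2*x^2 + 3*x + 9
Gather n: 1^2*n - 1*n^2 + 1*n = -n^2 + 2*n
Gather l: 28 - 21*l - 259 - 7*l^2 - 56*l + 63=-7*l^2 - 77*l - 168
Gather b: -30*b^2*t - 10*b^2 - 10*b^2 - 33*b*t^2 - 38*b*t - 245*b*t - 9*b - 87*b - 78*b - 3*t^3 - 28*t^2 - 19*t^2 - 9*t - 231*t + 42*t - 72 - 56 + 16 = b^2*(-30*t - 20) + b*(-33*t^2 - 283*t - 174) - 3*t^3 - 47*t^2 - 198*t - 112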